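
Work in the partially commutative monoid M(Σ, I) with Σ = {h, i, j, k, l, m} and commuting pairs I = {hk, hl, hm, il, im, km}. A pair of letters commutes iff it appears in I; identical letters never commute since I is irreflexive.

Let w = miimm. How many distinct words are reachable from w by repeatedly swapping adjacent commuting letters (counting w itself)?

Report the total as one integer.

piece 0:m — minimal
piece 1:i — minimal
piece 2:i rests on {1:i}
piece 3:m rests on {0:m}
piece 4:m rests on {3:m}
minimal pieces: {0:m, 1:i}
ways to finish when only these pieces remain (= sum over removing one remaining piece with nothing left below it):
  1 left: {2}→1  {4}→1
  2 left: {1,2}→1  {2,4}→2  {3,4}→1
  3 left: {0,3,4}→1  {1,2,4}→3  {2,3,4}→3
  placing 0:m first → 6 extensions
  placing 1:i first → 4 extensions
total linear extensions = 10

10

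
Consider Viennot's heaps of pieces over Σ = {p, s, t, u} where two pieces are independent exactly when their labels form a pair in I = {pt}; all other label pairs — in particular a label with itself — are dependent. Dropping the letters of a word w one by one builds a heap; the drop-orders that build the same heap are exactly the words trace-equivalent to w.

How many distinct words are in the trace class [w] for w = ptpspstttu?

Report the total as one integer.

drop 0:p onto floor
drop 1:t onto floor
drop 2:p onto {0:p}
drop 3:s onto {1:t, 2:p}
drop 4:p onto {3:s}
drop 5:s onto {4:p}
drop 6:t onto {5:s}
drop 7:t onto {6:t}
drop 8:t onto {7:t}
drop 9:u onto {8:t}
ground layer = {0:p, 1:t}
drop-orders for the pieces not yet dropped (sum over which currently-grounded one goes next):
  1 to go: {9} 1
  2 to go: {8,9} 1
  3 to go: {7,8,9} 1
  4 to go: {6,7,8,9} 1
  5 to go: {5,6,7,8,9} 1
  6 to go: {4,5,6,7,8,9} 1
  7 to go: {3,4,5,6,7,8,9} 1
  8 to go: {1,3,4,5,6,7,8,9} 1  {2,3,4,5,6,7,8,9} 1
  if 0:p drops first: 2 orders
  if 1:t drops first: 1 orders
heap linearizations: 3

3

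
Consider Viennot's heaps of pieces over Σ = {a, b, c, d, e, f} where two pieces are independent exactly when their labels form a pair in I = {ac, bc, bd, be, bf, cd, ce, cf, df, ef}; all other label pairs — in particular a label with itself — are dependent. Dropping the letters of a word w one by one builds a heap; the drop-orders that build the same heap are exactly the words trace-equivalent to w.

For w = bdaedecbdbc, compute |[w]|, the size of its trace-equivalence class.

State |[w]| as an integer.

1650

0(b) covers ∅
1(d) covers ∅
2(a) covers 0:b, 1:d
3(e) covers 2:a
4(d) covers 3:e
5(e) covers 4:d
6(c) covers ∅
7(b) covers 2:a
8(d) covers 5:e
9(b) covers 7:b
10(c) covers 6:c
floor of heap: 0:b, 1:d, 6:c
completions by unplaced set U, small U first (add the entries for U minus each lowest piece of U):
  |U|=1: {8}:1  {9}:1  {10}:1
  |U|=2: {5,8}:1  {6,10}:1  {7,9}:1  {8,9}:2  {8,10}:2  {9,10}:2
  |U|=3: {4,5,8}:1  {5,8,9}:3  {5,8,10}:3  {6,8,10}:3  {6,9,10}:3  {7,8,9}:3  {7,9,10}:3  {8,9,10}:6
  |U|=4: {3,4,5,8}:1  {4,5,8,9}:4  {4,5,8,10}:4  {5,6,8,10}:6  {5,7,8,9}:6  {5,8,9,10}:12  {6,7,9,10}:6  {6,8,9,10}:12  {7,8,9,10}:12
  |U|=5: {3,4,5,8,9}:5  {3,4,5,8,10}:5  {4,5,6,8,10}:10  {4,5,7,8,9}:10  {4,5,8,9,10}:20  {5,6,8,9,10}:30  {5,7,8,9,10}:30  {6,7,8,9,10}:30
  |U|=6: {3,4,5,6,8,10}:15  {3,4,5,7,8,9}:15  {3,4,5,8,9,10}:30  {4,5,6,8,9,10}:60  {4,5,7,8,9,10}:60  {5,6,7,8,9,10}:90
  |U|=7: {2,3,4,5,7,8,9}:15  {3,4,5,6,8,9,10}:105  {3,4,5,7,8,9,10}:105  {4,5,6,7,8,9,10}:210
  |U|=8: {0,2,3,4,5,7,8,9}:15  {1,2,3,4,5,7,8,9}:15  {2,3,4,5,7,8,9,10}:120  {3,4,5,6,7,8,9,10}:420
  |U|=9: {0,1,2,3,4,5,7,8,9}:30  {0,2,3,4,5,7,8,9,10}:135  {1,2,3,4,5,7,8,9,10}:135  {2,3,4,5,6,7,8,9,10}:540
  start at 0(b): 675
  start at 1(d): 675
  start at 6(c): 300
sum over floor = 1650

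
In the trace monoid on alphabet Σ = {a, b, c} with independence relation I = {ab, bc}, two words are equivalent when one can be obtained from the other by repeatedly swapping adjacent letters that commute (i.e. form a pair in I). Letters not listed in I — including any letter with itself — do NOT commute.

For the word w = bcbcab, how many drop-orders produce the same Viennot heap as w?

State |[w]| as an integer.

20

#0=b has no predecessor
#1=c has no predecessor
#2=b depends on [0:b]
#3=c depends on [1:c]
#4=a depends on [3:c]
#5=b depends on [2:b]
sources: [0:b, 1:c]
N(rest) = Σ N(rest − s) over sources s of rest; N(one piece) = 1:
  size 1 → [4]=1  [5]=1
  size 2 → [2,5]=1  [3,4]=1  [4,5]=2
  size 3 → [0,2,5]=1  [1,3,4]=1  [2,4,5]=3  [3,4,5]=3
  size 4 → [0,2,4,5]=4  [1,3,4,5]=4  [2,3,4,5]=6
  first=0(b) contributes 10
  first=1(c) contributes 10
|[w]| = 20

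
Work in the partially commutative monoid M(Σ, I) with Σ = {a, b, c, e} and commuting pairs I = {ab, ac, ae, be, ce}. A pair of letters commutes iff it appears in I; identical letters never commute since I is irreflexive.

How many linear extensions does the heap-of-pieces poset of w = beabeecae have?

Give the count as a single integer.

0(b) covers ∅
1(e) covers ∅
2(a) covers ∅
3(b) covers 0:b
4(e) covers 1:e
5(e) covers 4:e
6(c) covers 3:b
7(a) covers 2:a
8(e) covers 5:e
floor of heap: 0:b, 1:e, 2:a
completions by unplaced set U, small U first (add the entries for U minus each lowest piece of U):
  |U|=1: {6}:1  {7}:1  {8}:1
  |U|=2: {2,7}:1  {3,6}:1  {5,8}:1  {6,7}:2  {6,8}:2  {7,8}:2
  |U|=3: {0,3,6}:1  {2,6,7}:3  {2,7,8}:3  {3,6,7}:3  {3,6,8}:3  {4,5,8}:1  {5,6,8}:3  {5,7,8}:3  {6,7,8}:6
  |U|=4: {0,3,6,7}:4  {0,3,6,8}:4  {1,4,5,8}:1  {2,3,6,7}:6  {2,5,7,8}:6  {2,6,7,8}:12  {3,5,6,8}:6  {3,6,7,8}:12  {4,5,6,8}:4  {4,5,7,8}:4  {5,6,7,8}:12
  |U|=5: {0,2,3,6,7}:10  {0,3,5,6,8}:10  {0,3,6,7,8}:20  {1,4,5,6,8}:5  {1,4,5,7,8}:5  {2,3,6,7,8}:30  {2,4,5,7,8}:10  {2,5,6,7,8}:30  {3,4,5,6,8}:10  {3,5,6,7,8}:30  {4,5,6,7,8}:20
  |U|=6: {0,2,3,6,7,8}:60  {0,3,4,5,6,8}:20  {0,3,5,6,7,8}:60  {1,2,4,5,7,8}:15  {1,3,4,5,6,8}:15  {1,4,5,6,7,8}:30  {2,3,5,6,7,8}:90  {2,4,5,6,7,8}:60  {3,4,5,6,7,8}:60
  |U|=7: {0,1,3,4,5,6,8}:35  {0,2,3,5,6,7,8}:210  {0,3,4,5,6,7,8}:140  {1,2,4,5,6,7,8}:105  {1,3,4,5,6,7,8}:105  {2,3,4,5,6,7,8}:210
  start at 0(b): 420
  start at 1(e): 560
  start at 2(a): 280
sum over floor = 1260

1260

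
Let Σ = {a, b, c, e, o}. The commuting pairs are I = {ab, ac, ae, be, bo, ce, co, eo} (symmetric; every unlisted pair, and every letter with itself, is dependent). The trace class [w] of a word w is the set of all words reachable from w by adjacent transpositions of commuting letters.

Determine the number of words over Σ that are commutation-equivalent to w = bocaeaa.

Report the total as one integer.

0(b) covers ∅
1(o) covers ∅
2(c) covers 0:b
3(a) covers 1:o
4(e) covers ∅
5(a) covers 3:a
6(a) covers 5:a
floor of heap: 0:b, 1:o, 4:e
completions by unplaced set U, small U first (add the entries for U minus each lowest piece of U):
  |U|=1: {2}:1  {4}:1  {6}:1
  |U|=2: {0,2}:1  {2,4}:2  {2,6}:2  {4,6}:2  {5,6}:1
  |U|=3: {0,2,4}:3  {0,2,6}:3  {2,4,6}:6  {2,5,6}:3  {3,5,6}:1  {4,5,6}:3
  |U|=4: {0,2,4,6}:12  {0,2,5,6}:6  {1,3,5,6}:1  {2,3,5,6}:4  {2,4,5,6}:12  {3,4,5,6}:4
  |U|=5: {0,2,3,5,6}:10  {0,2,4,5,6}:30  {1,2,3,5,6}:5  {1,3,4,5,6}:5  {2,3,4,5,6}:20
  start at 0(b): 30
  start at 1(o): 60
  start at 4(e): 15
sum over floor = 105

105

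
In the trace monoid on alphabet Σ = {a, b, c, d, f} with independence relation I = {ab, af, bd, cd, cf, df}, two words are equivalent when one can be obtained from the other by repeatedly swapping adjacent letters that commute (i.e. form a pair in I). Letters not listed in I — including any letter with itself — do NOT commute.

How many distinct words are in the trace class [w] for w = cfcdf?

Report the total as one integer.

0(c) covers ∅
1(f) covers ∅
2(c) covers 0:c
3(d) covers ∅
4(f) covers 1:f
floor of heap: 0:c, 1:f, 3:d
completions by unplaced set U, small U first (add the entries for U minus each lowest piece of U):
  |U|=1: {2}:1  {3}:1  {4}:1
  |U|=2: {0,2}:1  {1,4}:1  {2,3}:2  {2,4}:2  {3,4}:2
  |U|=3: {0,2,3}:3  {0,2,4}:3  {1,2,4}:3  {1,3,4}:3  {2,3,4}:6
  start at 0(c): 12
  start at 1(f): 12
  start at 3(d): 6
sum over floor = 30

30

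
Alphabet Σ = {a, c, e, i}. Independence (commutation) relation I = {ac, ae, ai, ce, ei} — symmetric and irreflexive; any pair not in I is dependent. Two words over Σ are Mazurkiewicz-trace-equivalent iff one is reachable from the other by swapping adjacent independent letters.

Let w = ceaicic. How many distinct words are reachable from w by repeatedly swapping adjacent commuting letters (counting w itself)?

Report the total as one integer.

piece 0:c — minimal
piece 1:e — minimal
piece 2:a — minimal
piece 3:i rests on {0:c}
piece 4:c rests on {3:i}
piece 5:i rests on {4:c}
piece 6:c rests on {5:i}
minimal pieces: {0:c, 1:e, 2:a}
ways to finish when only these pieces remain (= sum over removing one remaining piece with nothing left below it):
  1 left: {1}→1  {2}→1  {6}→1
  2 left: {1,2}→2  {1,6}→2  {2,6}→2  {5,6}→1
  3 left: {1,2,6}→6  {1,5,6}→3  {2,5,6}→3  {4,5,6}→1
  4 left: {1,2,5,6}→12  {1,4,5,6}→4  {2,4,5,6}→4  {3,4,5,6}→1
  5 left: {0,3,4,5,6}→1  {1,2,4,5,6}→20  {1,3,4,5,6}→5  {2,3,4,5,6}→5
  placing 0:c first → 30 extensions
  placing 1:e first → 6 extensions
  placing 2:a first → 6 extensions
total linear extensions = 42

42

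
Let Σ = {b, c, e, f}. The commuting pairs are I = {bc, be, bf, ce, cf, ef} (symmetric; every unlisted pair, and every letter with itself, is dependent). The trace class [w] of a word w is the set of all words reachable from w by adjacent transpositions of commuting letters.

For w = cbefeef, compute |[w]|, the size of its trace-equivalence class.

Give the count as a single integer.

0(c) covers ∅
1(b) covers ∅
2(e) covers ∅
3(f) covers ∅
4(e) covers 2:e
5(e) covers 4:e
6(f) covers 3:f
floor of heap: 0:c, 1:b, 2:e, 3:f
completions by unplaced set U, small U first (add the entries for U minus each lowest piece of U):
  |U|=1: {0}:1  {1}:1  {5}:1  {6}:1
  |U|=2: {0,1}:2  {0,5}:2  {0,6}:2  {1,5}:2  {1,6}:2  {3,6}:1  {4,5}:1  {5,6}:2
  |U|=3: {0,1,5}:6  {0,1,6}:6  {0,3,6}:3  {0,4,5}:3  {0,5,6}:6  {1,3,6}:3  {1,4,5}:3  {1,5,6}:6  {2,4,5}:1  {3,5,6}:3  {4,5,6}:3
  |U|=4: {0,1,3,6}:12  {0,1,4,5}:12  {0,1,5,6}:24  {0,2,4,5}:4  {0,3,5,6}:12  {0,4,5,6}:12  {1,2,4,5}:4  {1,3,5,6}:12  {1,4,5,6}:12  {2,4,5,6}:4  {3,4,5,6}:6
  |U|=5: {0,1,2,4,5}:20  {0,1,3,5,6}:60  {0,1,4,5,6}:60  {0,2,4,5,6}:20  {0,3,4,5,6}:30  {1,2,4,5,6}:20  {1,3,4,5,6}:30  {2,3,4,5,6}:10
  start at 0(c): 60
  start at 1(b): 60
  start at 2(e): 180
  start at 3(f): 120
sum over floor = 420

420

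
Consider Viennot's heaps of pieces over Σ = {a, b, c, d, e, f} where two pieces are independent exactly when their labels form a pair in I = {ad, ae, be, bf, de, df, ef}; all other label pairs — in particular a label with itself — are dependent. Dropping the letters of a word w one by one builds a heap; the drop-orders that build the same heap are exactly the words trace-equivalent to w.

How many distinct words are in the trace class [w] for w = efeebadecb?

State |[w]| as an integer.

0(e) covers ∅
1(f) covers ∅
2(e) covers 0:e
3(e) covers 2:e
4(b) covers ∅
5(a) covers 1:f, 4:b
6(d) covers 4:b
7(e) covers 3:e
8(c) covers 5:a, 6:d, 7:e
9(b) covers 8:c
floor of heap: 0:e, 1:f, 4:b
completions by unplaced set U, small U first (add the entries for U minus each lowest piece of U):
  |U|=1: {9}:1
  |U|=2: {8,9}:1
  |U|=3: {5,8,9}:1  {6,8,9}:1  {7,8,9}:1
  |U|=4: {1,5,8,9}:1  {3,7,8,9}:1  {5,6,8,9}:2  {5,7,8,9}:2  {6,7,8,9}:2
  |U|=5: {1,5,6,8,9}:3  {1,5,7,8,9}:3  {2,3,7,8,9}:1  {3,5,7,8,9}:3  {3,6,7,8,9}:3  {4,5,6,8,9}:2  {5,6,7,8,9}:6
  |U|=6: {0,2,3,7,8,9}:1  {1,3,5,7,8,9}:6  {1,4,5,6,8,9}:5  {1,5,6,7,8,9}:12  {2,3,5,7,8,9}:4  {2,3,6,7,8,9}:4  {3,5,6,7,8,9}:12  {4,5,6,7,8,9}:8
  |U|=7: {0,2,3,5,7,8,9}:5  {0,2,3,6,7,8,9}:5  {1,2,3,5,7,8,9}:10  {1,3,5,6,7,8,9}:30  {1,4,5,6,7,8,9}:25  {2,3,5,6,7,8,9}:20  {3,4,5,6,7,8,9}:20
  |U|=8: {0,1,2,3,5,7,8,9}:15  {0,2,3,5,6,7,8,9}:30  {1,2,3,5,6,7,8,9}:60  {1,3,4,5,6,7,8,9}:75  {2,3,4,5,6,7,8,9}:40
  start at 0(e): 175
  start at 1(f): 70
  start at 4(b): 105
sum over floor = 350

350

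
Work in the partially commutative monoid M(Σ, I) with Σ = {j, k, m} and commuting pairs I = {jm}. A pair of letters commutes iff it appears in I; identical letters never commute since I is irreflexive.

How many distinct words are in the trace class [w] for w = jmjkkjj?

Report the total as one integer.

3

#0=j has no predecessor
#1=m has no predecessor
#2=j depends on [0:j]
#3=k depends on [1:m, 2:j]
#4=k depends on [3:k]
#5=j depends on [4:k]
#6=j depends on [5:j]
sources: [0:j, 1:m]
N(rest) = Σ N(rest − s) over sources s of rest; N(one piece) = 1:
  size 1 → [6]=1
  size 2 → [5,6]=1
  size 3 → [4,5,6]=1
  size 4 → [3,4,5,6]=1
  size 5 → [1,3,4,5,6]=1  [2,3,4,5,6]=1
  first=0(j) contributes 2
  first=1(m) contributes 1
|[w]| = 3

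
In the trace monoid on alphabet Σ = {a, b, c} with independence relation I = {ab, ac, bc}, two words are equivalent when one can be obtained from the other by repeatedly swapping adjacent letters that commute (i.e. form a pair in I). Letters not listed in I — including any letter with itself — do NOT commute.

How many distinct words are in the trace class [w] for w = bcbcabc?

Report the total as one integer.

140

piece 0:b — minimal
piece 1:c — minimal
piece 2:b rests on {0:b}
piece 3:c rests on {1:c}
piece 4:a — minimal
piece 5:b rests on {2:b}
piece 6:c rests on {3:c}
minimal pieces: {0:b, 1:c, 4:a}
ways to finish when only these pieces remain (= sum over removing one remaining piece with nothing left below it):
  1 left: {4}→1  {5}→1  {6}→1
  2 left: {2,5}→1  {3,6}→1  {4,5}→2  {4,6}→2  {5,6}→2
  3 left: {0,2,5}→1  {1,3,6}→1  {2,4,5}→3  {2,5,6}→3  {3,4,6}→3  {3,5,6}→3  {4,5,6}→6
  4 left: {0,2,4,5}→4  {0,2,5,6}→4  {1,3,4,6}→4  {1,3,5,6}→4  {2,3,5,6}→6  {2,4,5,6}→12  {3,4,5,6}→12
  5 left: {0,2,3,5,6}→10  {0,2,4,5,6}→20  {1,2,3,5,6}→10  {1,3,4,5,6}→20  {2,3,4,5,6}→30
  placing 0:b first → 60 extensions
  placing 1:c first → 60 extensions
  placing 4:a first → 20 extensions
total linear extensions = 140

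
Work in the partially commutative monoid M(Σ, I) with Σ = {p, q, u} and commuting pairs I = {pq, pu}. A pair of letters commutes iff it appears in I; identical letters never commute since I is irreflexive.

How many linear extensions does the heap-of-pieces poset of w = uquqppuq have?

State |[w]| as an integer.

piece 0:u — minimal
piece 1:q rests on {0:u}
piece 2:u rests on {1:q}
piece 3:q rests on {2:u}
piece 4:p — minimal
piece 5:p rests on {4:p}
piece 6:u rests on {3:q}
piece 7:q rests on {6:u}
minimal pieces: {0:u, 4:p}
ways to finish when only these pieces remain (= sum over removing one remaining piece with nothing left below it):
  1 left: {5}→1  {7}→1
  2 left: {4,5}→1  {5,7}→2  {6,7}→1
  3 left: {3,6,7}→1  {4,5,7}→3  {5,6,7}→3
  4 left: {2,3,6,7}→1  {3,5,6,7}→4  {4,5,6,7}→6
  5 left: {1,2,3,6,7}→1  {2,3,5,6,7}→5  {3,4,5,6,7}→10
  6 left: {0,1,2,3,6,7}→1  {1,2,3,5,6,7}→6  {2,3,4,5,6,7}→15
  placing 0:u first → 21 extensions
  placing 4:p first → 7 extensions
total linear extensions = 28

28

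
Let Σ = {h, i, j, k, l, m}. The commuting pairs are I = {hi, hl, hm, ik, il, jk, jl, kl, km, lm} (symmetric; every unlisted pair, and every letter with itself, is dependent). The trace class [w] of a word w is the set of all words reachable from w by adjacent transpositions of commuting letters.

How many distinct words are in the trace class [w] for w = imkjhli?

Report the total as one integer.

piece 0:i — minimal
piece 1:m rests on {0:i}
piece 2:k — minimal
piece 3:j rests on {1:m}
piece 4:h rests on {2:k, 3:j}
piece 5:l — minimal
piece 6:i rests on {3:j}
minimal pieces: {0:i, 2:k, 5:l}
ways to finish when only these pieces remain (= sum over removing one remaining piece with nothing left below it):
  1 left: {4}→1  {5}→1  {6}→1
  2 left: {2,4}→1  {4,5}→2  {4,6}→2  {5,6}→2
  3 left: {2,4,5}→3  {2,4,6}→3  {3,4,6}→2  {4,5,6}→6
  4 left: {1,3,4,6}→2  {2,3,4,6}→5  {2,4,5,6}→12  {3,4,5,6}→8
  5 left: {0,1,3,4,6}→2  {1,2,3,4,6}→7  {1,3,4,5,6}→10  {2,3,4,5,6}→25
  placing 0:i first → 42 extensions
  placing 2:k first → 12 extensions
  placing 5:l first → 9 extensions
total linear extensions = 63

63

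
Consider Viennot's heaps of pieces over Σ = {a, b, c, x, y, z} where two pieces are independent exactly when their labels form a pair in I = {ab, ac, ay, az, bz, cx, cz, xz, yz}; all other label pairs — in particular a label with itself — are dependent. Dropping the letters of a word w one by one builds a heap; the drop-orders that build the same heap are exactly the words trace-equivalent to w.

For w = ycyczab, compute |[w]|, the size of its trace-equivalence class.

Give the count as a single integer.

drop 0:y onto floor
drop 1:c onto {0:y}
drop 2:y onto {1:c}
drop 3:c onto {2:y}
drop 4:z onto floor
drop 5:a onto floor
drop 6:b onto {3:c}
ground layer = {0:y, 4:z, 5:a}
drop-orders for the pieces not yet dropped (sum over which currently-grounded one goes next):
  1 to go: {4} 1  {5} 1  {6} 1
  2 to go: {3,6} 1  {4,5} 2  {4,6} 2  {5,6} 2
  3 to go: {2,3,6} 1  {3,4,6} 3  {3,5,6} 3  {4,5,6} 6
  4 to go: {1,2,3,6} 1  {2,3,4,6} 4  {2,3,5,6} 4  {3,4,5,6} 12
  5 to go: {0,1,2,3,6} 1  {1,2,3,4,6} 5  {1,2,3,5,6} 5  {2,3,4,5,6} 20
  if 0:y drops first: 30 orders
  if 4:z drops first: 6 orders
  if 5:a drops first: 6 orders
heap linearizations: 42

42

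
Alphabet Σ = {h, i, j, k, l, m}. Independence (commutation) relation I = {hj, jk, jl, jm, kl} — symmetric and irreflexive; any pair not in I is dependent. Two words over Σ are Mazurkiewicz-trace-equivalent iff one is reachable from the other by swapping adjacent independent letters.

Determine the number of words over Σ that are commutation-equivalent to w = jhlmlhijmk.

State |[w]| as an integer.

#0=j has no predecessor
#1=h has no predecessor
#2=l depends on [1:h]
#3=m depends on [2:l]
#4=l depends on [3:m]
#5=h depends on [4:l]
#6=i depends on [0:j, 5:h]
#7=j depends on [6:i]
#8=m depends on [6:i]
#9=k depends on [8:m]
sources: [0:j, 1:h]
N(rest) = Σ N(rest − s) over sources s of rest; N(one piece) = 1:
  size 1 → [7]=1  [9]=1
  size 2 → [7,9]=2  [8,9]=1
  size 3 → [7,8,9]=3
  size 4 → [6,7,8,9]=3
  size 5 → [0,6,7,8,9]=3  [5,6,7,8,9]=3
  size 6 → [0,5,6,7,8,9]=6  [4,5,6,7,8,9]=3
  size 7 → [0,4,5,6,7,8,9]=9  [3,4,5,6,7,8,9]=3
  size 8 → [0,3,4,5,6,7,8,9]=12  [2,3,4,5,6,7,8,9]=3
  first=0(j) contributes 3
  first=1(h) contributes 15
|[w]| = 18

18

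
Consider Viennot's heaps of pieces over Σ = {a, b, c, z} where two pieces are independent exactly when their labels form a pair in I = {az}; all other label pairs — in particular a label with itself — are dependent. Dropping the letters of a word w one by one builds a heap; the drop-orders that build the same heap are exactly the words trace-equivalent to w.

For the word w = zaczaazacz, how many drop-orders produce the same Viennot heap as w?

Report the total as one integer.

0(z) covers ∅
1(a) covers ∅
2(c) covers 0:z, 1:a
3(z) covers 2:c
4(a) covers 2:c
5(a) covers 4:a
6(z) covers 3:z
7(a) covers 5:a
8(c) covers 6:z, 7:a
9(z) covers 8:c
floor of heap: 0:z, 1:a
completions by unplaced set U, small U first (add the entries for U minus each lowest piece of U):
  |U|=1: {9}:1
  |U|=2: {8,9}:1
  |U|=3: {6,8,9}:1  {7,8,9}:1
  |U|=4: {3,6,8,9}:1  {5,7,8,9}:1  {6,7,8,9}:2
  |U|=5: {3,6,7,8,9}:3  {4,5,7,8,9}:1  {5,6,7,8,9}:3
  |U|=6: {3,5,6,7,8,9}:6  {4,5,6,7,8,9}:4
  |U|=7: {3,4,5,6,7,8,9}:10
  |U|=8: {2,3,4,5,6,7,8,9}:10
  start at 0(z): 10
  start at 1(a): 10
sum over floor = 20

20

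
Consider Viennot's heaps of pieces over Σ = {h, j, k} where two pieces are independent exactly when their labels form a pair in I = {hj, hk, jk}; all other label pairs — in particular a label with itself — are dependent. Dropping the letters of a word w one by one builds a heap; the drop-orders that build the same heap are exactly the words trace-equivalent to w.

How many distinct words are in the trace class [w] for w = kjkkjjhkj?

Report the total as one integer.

630

piece 0:k — minimal
piece 1:j — minimal
piece 2:k rests on {0:k}
piece 3:k rests on {2:k}
piece 4:j rests on {1:j}
piece 5:j rests on {4:j}
piece 6:h — minimal
piece 7:k rests on {3:k}
piece 8:j rests on {5:j}
minimal pieces: {0:k, 1:j, 6:h}
ways to finish when only these pieces remain (= sum over removing one remaining piece with nothing left below it):
  1 left: {6}→1  {7}→1  {8}→1
  2 left: {3,7}→1  {5,8}→1  {6,7}→2  {6,8}→2  {7,8}→2
  3 left: {2,3,7}→1  {3,6,7}→3  {3,7,8}→3  {4,5,8}→1  {5,6,8}→3  {5,7,8}→3  {6,7,8}→6
  4 left: {0,2,3,7}→1  {1,4,5,8}→1  {2,3,6,7}→4  {2,3,7,8}→4  {3,5,7,8}→6  {3,6,7,8}→12  {4,5,6,8}→4  {4,5,7,8}→4  {5,6,7,8}→12
  5 left: {0,2,3,6,7}→5  {0,2,3,7,8}→5  {1,4,5,6,8}→5  {1,4,5,7,8}→5  {2,3,5,7,8}→10  {2,3,6,7,8}→20  {3,4,5,7,8}→10  {3,5,6,7,8}→30  {4,5,6,7,8}→20
  6 left: {0,2,3,5,7,8}→15  {0,2,3,6,7,8}→30  {1,3,4,5,7,8}→15  {1,4,5,6,7,8}→30  {2,3,4,5,7,8}→20  {2,3,5,6,7,8}→60  {3,4,5,6,7,8}→60
  7 left: {0,2,3,4,5,7,8}→35  {0,2,3,5,6,7,8}→105  {1,2,3,4,5,7,8}→35  {1,3,4,5,6,7,8}→105  {2,3,4,5,6,7,8}→140
  placing 0:k first → 280 extensions
  placing 1:j first → 280 extensions
  placing 6:h first → 70 extensions
total linear extensions = 630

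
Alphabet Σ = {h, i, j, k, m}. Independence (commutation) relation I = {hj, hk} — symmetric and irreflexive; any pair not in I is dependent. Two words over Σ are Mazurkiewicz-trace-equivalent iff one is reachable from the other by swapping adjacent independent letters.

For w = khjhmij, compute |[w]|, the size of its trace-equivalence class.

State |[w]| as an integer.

piece 0:k — minimal
piece 1:h — minimal
piece 2:j rests on {0:k}
piece 3:h rests on {1:h}
piece 4:m rests on {2:j, 3:h}
piece 5:i rests on {4:m}
piece 6:j rests on {5:i}
minimal pieces: {0:k, 1:h}
ways to finish when only these pieces remain (= sum over removing one remaining piece with nothing left below it):
  1 left: {6}→1
  2 left: {5,6}→1
  3 left: {4,5,6}→1
  4 left: {2,4,5,6}→1  {3,4,5,6}→1
  5 left: {0,2,4,5,6}→1  {1,3,4,5,6}→1  {2,3,4,5,6}→2
  placing 0:k first → 3 extensions
  placing 1:h first → 3 extensions
total linear extensions = 6

6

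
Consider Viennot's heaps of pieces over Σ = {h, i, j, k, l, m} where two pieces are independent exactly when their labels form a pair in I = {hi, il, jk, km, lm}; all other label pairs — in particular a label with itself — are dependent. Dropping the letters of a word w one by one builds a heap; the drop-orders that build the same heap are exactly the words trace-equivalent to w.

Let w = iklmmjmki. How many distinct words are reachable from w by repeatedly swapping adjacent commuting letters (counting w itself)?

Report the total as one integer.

22

0(i) covers ∅
1(k) covers 0:i
2(l) covers 1:k
3(m) covers 0:i
4(m) covers 3:m
5(j) covers 2:l, 4:m
6(m) covers 5:j
7(k) covers 2:l
8(i) covers 6:m, 7:k
floor of heap: 0:i
completions by unplaced set U, small U first (add the entries for U minus each lowest piece of U):
  |U|=1: {8}:1
  |U|=2: {6,8}:1  {7,8}:1
  |U|=3: {5,6,8}:1  {6,7,8}:2
  |U|=4: {4,5,6,8}:1  {5,6,7,8}:3
  |U|=5: {2,5,6,7,8}:3  {3,4,5,6,8}:1  {4,5,6,7,8}:4
  |U|=6: {1,2,5,6,7,8}:3  {2,4,5,6,7,8}:7  {3,4,5,6,7,8}:5
  |U|=7: {1,2,4,5,6,7,8}:10  {2,3,4,5,6,7,8}:12
  start at 0(i): 22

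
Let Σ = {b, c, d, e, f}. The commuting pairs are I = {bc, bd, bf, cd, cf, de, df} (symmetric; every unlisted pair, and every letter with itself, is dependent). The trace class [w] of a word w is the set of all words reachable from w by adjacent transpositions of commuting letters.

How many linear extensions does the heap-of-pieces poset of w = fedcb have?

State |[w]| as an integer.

0(f) covers ∅
1(e) covers 0:f
2(d) covers ∅
3(c) covers 1:e
4(b) covers 1:e
floor of heap: 0:f, 2:d
completions by unplaced set U, small U first (add the entries for U minus each lowest piece of U):
  |U|=1: {2}:1  {3}:1  {4}:1
  |U|=2: {2,3}:2  {2,4}:2  {3,4}:2
  |U|=3: {1,3,4}:2  {2,3,4}:6
  start at 0(f): 8
  start at 2(d): 2
sum over floor = 10

10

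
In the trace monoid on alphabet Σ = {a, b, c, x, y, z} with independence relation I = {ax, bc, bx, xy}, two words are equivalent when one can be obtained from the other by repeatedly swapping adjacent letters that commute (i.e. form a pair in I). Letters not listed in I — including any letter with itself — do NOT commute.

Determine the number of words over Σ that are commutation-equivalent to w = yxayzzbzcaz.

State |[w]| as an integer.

4

0(y) covers ∅
1(x) covers ∅
2(a) covers 0:y
3(y) covers 2:a
4(z) covers 1:x, 3:y
5(z) covers 4:z
6(b) covers 5:z
7(z) covers 6:b
8(c) covers 7:z
9(a) covers 8:c
10(z) covers 9:a
floor of heap: 0:y, 1:x
completions by unplaced set U, small U first (add the entries for U minus each lowest piece of U):
  |U|=1: {10}:1
  |U|=2: {9,10}:1
  |U|=3: {8,9,10}:1
  |U|=4: {7,8,9,10}:1
  |U|=5: {6,7,8,9,10}:1
  |U|=6: {5,6,7,8,9,10}:1
  |U|=7: {4,5,6,7,8,9,10}:1
  |U|=8: {1,4,5,6,7,8,9,10}:1  {3,4,5,6,7,8,9,10}:1
  |U|=9: {1,3,4,5,6,7,8,9,10}:2  {2,3,4,5,6,7,8,9,10}:1
  start at 0(y): 3
  start at 1(x): 1
sum over floor = 4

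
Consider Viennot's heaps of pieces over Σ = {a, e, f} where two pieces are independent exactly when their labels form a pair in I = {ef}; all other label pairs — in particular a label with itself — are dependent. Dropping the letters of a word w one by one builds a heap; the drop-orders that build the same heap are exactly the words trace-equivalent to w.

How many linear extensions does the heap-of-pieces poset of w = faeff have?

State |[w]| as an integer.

#0=f has no predecessor
#1=a depends on [0:f]
#2=e depends on [1:a]
#3=f depends on [1:a]
#4=f depends on [3:f]
sources: [0:f]
N(rest) = Σ N(rest − s) over sources s of rest; N(one piece) = 1:
  size 1 → [2]=1  [4]=1
  size 2 → [2,4]=2  [3,4]=1
  size 3 → [2,3,4]=3
  first=0(f) contributes 3

3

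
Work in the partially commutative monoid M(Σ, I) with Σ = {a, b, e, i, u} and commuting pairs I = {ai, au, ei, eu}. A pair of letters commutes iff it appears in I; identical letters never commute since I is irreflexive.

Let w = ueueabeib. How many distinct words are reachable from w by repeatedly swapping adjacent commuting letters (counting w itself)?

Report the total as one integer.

0(u) covers ∅
1(e) covers ∅
2(u) covers 0:u
3(e) covers 1:e
4(a) covers 3:e
5(b) covers 2:u, 4:a
6(e) covers 5:b
7(i) covers 5:b
8(b) covers 6:e, 7:i
floor of heap: 0:u, 1:e
completions by unplaced set U, small U first (add the entries for U minus each lowest piece of U):
  |U|=1: {8}:1
  |U|=2: {6,8}:1  {7,8}:1
  |U|=3: {6,7,8}:2
  |U|=4: {5,6,7,8}:2
  |U|=5: {2,5,6,7,8}:2  {4,5,6,7,8}:2
  |U|=6: {0,2,5,6,7,8}:2  {2,4,5,6,7,8}:4  {3,4,5,6,7,8}:2
  |U|=7: {0,2,4,5,6,7,8}:6  {1,3,4,5,6,7,8}:2  {2,3,4,5,6,7,8}:6
  start at 0(u): 8
  start at 1(e): 12
sum over floor = 20

20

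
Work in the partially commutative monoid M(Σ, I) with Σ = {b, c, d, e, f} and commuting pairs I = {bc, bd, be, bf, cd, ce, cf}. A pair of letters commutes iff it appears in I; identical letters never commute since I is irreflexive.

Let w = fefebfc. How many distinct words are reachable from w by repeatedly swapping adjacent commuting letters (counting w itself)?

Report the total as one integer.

#0=f has no predecessor
#1=e depends on [0:f]
#2=f depends on [1:e]
#3=e depends on [2:f]
#4=b has no predecessor
#5=f depends on [3:e]
#6=c has no predecessor
sources: [0:f, 4:b, 6:c]
N(rest) = Σ N(rest − s) over sources s of rest; N(one piece) = 1:
  size 1 → [4]=1  [5]=1  [6]=1
  size 2 → [3,5]=1  [4,5]=2  [4,6]=2  [5,6]=2
  size 3 → [2,3,5]=1  [3,4,5]=3  [3,5,6]=3  [4,5,6]=6
  size 4 → [1,2,3,5]=1  [2,3,4,5]=4  [2,3,5,6]=4  [3,4,5,6]=12
  size 5 → [0,1,2,3,5]=1  [1,2,3,4,5]=5  [1,2,3,5,6]=5  [2,3,4,5,6]=20
  first=0(f) contributes 30
  first=4(b) contributes 6
  first=6(c) contributes 6
|[w]| = 42

42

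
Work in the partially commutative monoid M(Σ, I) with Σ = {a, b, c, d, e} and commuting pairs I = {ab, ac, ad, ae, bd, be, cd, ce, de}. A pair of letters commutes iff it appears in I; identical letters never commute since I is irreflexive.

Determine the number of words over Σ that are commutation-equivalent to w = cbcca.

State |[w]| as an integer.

5

#0=c has no predecessor
#1=b depends on [0:c]
#2=c depends on [1:b]
#3=c depends on [2:c]
#4=a has no predecessor
sources: [0:c, 4:a]
N(rest) = Σ N(rest − s) over sources s of rest; N(one piece) = 1:
  size 1 → [3]=1  [4]=1
  size 2 → [2,3]=1  [3,4]=2
  size 3 → [1,2,3]=1  [2,3,4]=3
  first=0(c) contributes 4
  first=4(a) contributes 1
|[w]| = 5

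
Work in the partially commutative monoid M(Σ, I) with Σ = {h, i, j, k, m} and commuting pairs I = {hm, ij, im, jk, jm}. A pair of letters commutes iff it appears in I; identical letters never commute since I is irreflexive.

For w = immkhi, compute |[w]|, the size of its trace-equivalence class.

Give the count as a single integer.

0(i) covers ∅
1(m) covers ∅
2(m) covers 1:m
3(k) covers 0:i, 2:m
4(h) covers 3:k
5(i) covers 4:h
floor of heap: 0:i, 1:m
completions by unplaced set U, small U first (add the entries for U minus each lowest piece of U):
  |U|=1: {5}:1
  |U|=2: {4,5}:1
  |U|=3: {3,4,5}:1
  |U|=4: {0,3,4,5}:1  {2,3,4,5}:1
  start at 0(i): 1
  start at 1(m): 2
sum over floor = 3

3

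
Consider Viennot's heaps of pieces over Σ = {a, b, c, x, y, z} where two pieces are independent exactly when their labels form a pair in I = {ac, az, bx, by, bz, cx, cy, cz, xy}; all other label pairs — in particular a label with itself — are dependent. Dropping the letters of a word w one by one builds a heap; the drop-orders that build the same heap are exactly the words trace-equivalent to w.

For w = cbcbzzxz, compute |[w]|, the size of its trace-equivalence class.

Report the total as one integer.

70

piece 0:c — minimal
piece 1:b rests on {0:c}
piece 2:c rests on {1:b}
piece 3:b rests on {2:c}
piece 4:z — minimal
piece 5:z rests on {4:z}
piece 6:x rests on {5:z}
piece 7:z rests on {6:x}
minimal pieces: {0:c, 4:z}
ways to finish when only these pieces remain (= sum over removing one remaining piece with nothing left below it):
  1 left: {3}→1  {7}→1
  2 left: {2,3}→1  {3,7}→2  {6,7}→1
  3 left: {1,2,3}→1  {2,3,7}→3  {3,6,7}→3  {5,6,7}→1
  4 left: {0,1,2,3}→1  {1,2,3,7}→4  {2,3,6,7}→6  {3,5,6,7}→4  {4,5,6,7}→1
  5 left: {0,1,2,3,7}→5  {1,2,3,6,7}→10  {2,3,5,6,7}→10  {3,4,5,6,7}→5
  6 left: {0,1,2,3,6,7}→15  {1,2,3,5,6,7}→20  {2,3,4,5,6,7}→15
  placing 0:c first → 35 extensions
  placing 4:z first → 35 extensions
total linear extensions = 70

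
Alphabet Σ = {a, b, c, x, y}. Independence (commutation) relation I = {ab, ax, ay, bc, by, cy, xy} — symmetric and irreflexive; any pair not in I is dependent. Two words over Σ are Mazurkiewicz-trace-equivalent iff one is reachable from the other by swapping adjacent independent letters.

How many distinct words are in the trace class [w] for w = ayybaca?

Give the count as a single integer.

105

piece 0:a — minimal
piece 1:y — minimal
piece 2:y rests on {1:y}
piece 3:b — minimal
piece 4:a rests on {0:a}
piece 5:c rests on {4:a}
piece 6:a rests on {5:c}
minimal pieces: {0:a, 1:y, 3:b}
ways to finish when only these pieces remain (= sum over removing one remaining piece with nothing left below it):
  1 left: {2}→1  {3}→1  {6}→1
  2 left: {1,2}→1  {2,3}→2  {2,6}→2  {3,6}→2  {5,6}→1
  3 left: {1,2,3}→3  {1,2,6}→3  {2,3,6}→6  {2,5,6}→3  {3,5,6}→3  {4,5,6}→1
  4 left: {0,4,5,6}→1  {1,2,3,6}→12  {1,2,5,6}→6  {2,3,5,6}→12  {2,4,5,6}→4  {3,4,5,6}→4
  5 left: {0,2,4,5,6}→5  {0,3,4,5,6}→5  {1,2,3,5,6}→30  {1,2,4,5,6}→10  {2,3,4,5,6}→20
  placing 0:a first → 60 extensions
  placing 1:y first → 30 extensions
  placing 3:b first → 15 extensions
total linear extensions = 105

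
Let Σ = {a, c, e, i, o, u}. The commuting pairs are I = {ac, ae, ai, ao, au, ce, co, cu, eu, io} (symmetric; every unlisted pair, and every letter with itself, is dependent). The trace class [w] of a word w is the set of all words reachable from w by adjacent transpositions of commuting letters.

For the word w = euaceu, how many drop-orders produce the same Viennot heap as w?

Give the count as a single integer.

0(e) covers ∅
1(u) covers ∅
2(a) covers ∅
3(c) covers ∅
4(e) covers 0:e
5(u) covers 1:u
floor of heap: 0:e, 1:u, 2:a, 3:c
completions by unplaced set U, small U first (add the entries for U minus each lowest piece of U):
  |U|=1: {2}:1  {3}:1  {4}:1  {5}:1
  |U|=2: {0,4}:1  {1,5}:1  {2,3}:2  {2,4}:2  {2,5}:2  {3,4}:2  {3,5}:2  {4,5}:2
  |U|=3: {0,2,4}:3  {0,3,4}:3  {0,4,5}:3  {1,2,5}:3  {1,3,5}:3  {1,4,5}:3  {2,3,4}:6  {2,3,5}:6  {2,4,5}:6  {3,4,5}:6
  |U|=4: {0,1,4,5}:6  {0,2,3,4}:12  {0,2,4,5}:12  {0,3,4,5}:12  {1,2,3,5}:12  {1,2,4,5}:12  {1,3,4,5}:12  {2,3,4,5}:24
  start at 0(e): 60
  start at 1(u): 60
  start at 2(a): 30
  start at 3(c): 30
sum over floor = 180

180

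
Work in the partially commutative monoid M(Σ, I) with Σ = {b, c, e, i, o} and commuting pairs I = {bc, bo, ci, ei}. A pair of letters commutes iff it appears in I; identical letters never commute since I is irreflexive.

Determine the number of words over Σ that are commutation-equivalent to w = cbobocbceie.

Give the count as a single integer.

#0=c has no predecessor
#1=b has no predecessor
#2=o depends on [0:c]
#3=b depends on [1:b]
#4=o depends on [2:o]
#5=c depends on [4:o]
#6=b depends on [3:b]
#7=c depends on [5:c]
#8=e depends on [6:b, 7:c]
#9=i depends on [4:o, 6:b]
#10=e depends on [8:e]
sources: [0:c, 1:b]
N(rest) = Σ N(rest − s) over sources s of rest; N(one piece) = 1:
  size 1 → [9]=1  [10]=1
  size 2 → [8,10]=1  [9,10]=2
  size 3 → [7,8,10]=1  [8,9,10]=3
  size 4 → [5,7,8,10]=1  [6,8,9,10]=3  [7,8,9,10]=4
  size 5 → [3,6,8,9,10]=3  [5,7,8,9,10]=5  [6,7,8,9,10]=7
  size 6 → [1,3,6,8,9,10]=3  [3,6,7,8,9,10]=10  [4,5,7,8,9,10]=5  [5,6,7,8,9,10]=12
  size 7 → [1,3,6,7,8,9,10]=13  [2,4,5,7,8,9,10]=5  [3,5,6,7,8,9,10]=22  [4,5,6,7,8,9,10]=17
  size 8 → [0,2,4,5,7,8,9,10]=5  [1,3,5,6,7,8,9,10]=35  [2,4,5,6,7,8,9,10]=22  [3,4,5,6,7,8,9,10]=39
  size 9 → [0,2,4,5,6,7,8,9,10]=27  [1,3,4,5,6,7,8,9,10]=74  [2,3,4,5,6,7,8,9,10]=61
  first=0(c) contributes 135
  first=1(b) contributes 88
|[w]| = 223

223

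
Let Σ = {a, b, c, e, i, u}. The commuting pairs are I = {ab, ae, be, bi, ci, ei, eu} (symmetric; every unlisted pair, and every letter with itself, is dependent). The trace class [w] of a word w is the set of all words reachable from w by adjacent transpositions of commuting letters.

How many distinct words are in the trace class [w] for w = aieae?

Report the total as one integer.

10

drop 0:a onto floor
drop 1:i onto {0:a}
drop 2:e onto floor
drop 3:a onto {1:i}
drop 4:e onto {2:e}
ground layer = {0:a, 2:e}
drop-orders for the pieces not yet dropped (sum over which currently-grounded one goes next):
  1 to go: {3} 1  {4} 1
  2 to go: {1,3} 1  {2,4} 1  {3,4} 2
  3 to go: {0,1,3} 1  {1,3,4} 3  {2,3,4} 3
  if 0:a drops first: 6 orders
  if 2:e drops first: 4 orders
heap linearizations: 10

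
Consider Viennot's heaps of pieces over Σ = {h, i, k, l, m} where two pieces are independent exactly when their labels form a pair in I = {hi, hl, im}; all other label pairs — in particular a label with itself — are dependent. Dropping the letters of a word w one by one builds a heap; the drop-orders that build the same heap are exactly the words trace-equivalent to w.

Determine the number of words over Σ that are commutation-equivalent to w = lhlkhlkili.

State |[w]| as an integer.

6

drop 0:l onto floor
drop 1:h onto floor
drop 2:l onto {0:l}
drop 3:k onto {1:h, 2:l}
drop 4:h onto {3:k}
drop 5:l onto {3:k}
drop 6:k onto {4:h, 5:l}
drop 7:i onto {6:k}
drop 8:l onto {7:i}
drop 9:i onto {8:l}
ground layer = {0:l, 1:h}
drop-orders for the pieces not yet dropped (sum over which currently-grounded one goes next):
  1 to go: {9} 1
  2 to go: {8,9} 1
  3 to go: {7,8,9} 1
  4 to go: {6,7,8,9} 1
  5 to go: {4,6,7,8,9} 1  {5,6,7,8,9} 1
  6 to go: {4,5,6,7,8,9} 2
  7 to go: {3,4,5,6,7,8,9} 2
  8 to go: {1,3,4,5,6,7,8,9} 2  {2,3,4,5,6,7,8,9} 2
  if 0:l drops first: 4 orders
  if 1:h drops first: 2 orders
heap linearizations: 6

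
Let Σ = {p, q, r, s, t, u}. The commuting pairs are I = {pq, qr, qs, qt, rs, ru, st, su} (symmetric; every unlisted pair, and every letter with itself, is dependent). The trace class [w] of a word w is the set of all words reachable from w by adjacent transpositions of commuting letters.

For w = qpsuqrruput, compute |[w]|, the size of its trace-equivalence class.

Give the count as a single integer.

0(q) covers ∅
1(p) covers ∅
2(s) covers 1:p
3(u) covers 0:q, 1:p
4(q) covers 3:u
5(r) covers 1:p
6(r) covers 5:r
7(u) covers 4:q
8(p) covers 2:s, 6:r, 7:u
9(u) covers 8:p
10(t) covers 9:u
floor of heap: 0:q, 1:p
completions by unplaced set U, small U first (add the entries for U minus each lowest piece of U):
  |U|=1: {10}:1
  |U|=2: {9,10}:1
  |U|=3: {8,9,10}:1
  |U|=4: {2,8,9,10}:1  {6,8,9,10}:1  {7,8,9,10}:1
  |U|=5: {2,6,8,9,10}:2  {2,7,8,9,10}:2  {4,7,8,9,10}:1  {5,6,8,9,10}:1  {6,7,8,9,10}:2
  |U|=6: {2,4,7,8,9,10}:3  {2,5,6,8,9,10}:3  {2,6,7,8,9,10}:6  {3,4,7,8,9,10}:1  {4,6,7,8,9,10}:3  {5,6,7,8,9,10}:3
  |U|=7: {0,3,4,7,8,9,10}:1  {2,3,4,7,8,9,10}:4  {2,4,6,7,8,9,10}:12  {2,5,6,7,8,9,10}:12  {3,4,6,7,8,9,10}:4  {4,5,6,7,8,9,10}:6
  |U|=8: {0,2,3,4,7,8,9,10}:5  {0,3,4,6,7,8,9,10}:5  {2,3,4,6,7,8,9,10}:20  {2,4,5,6,7,8,9,10}:30  {3,4,5,6,7,8,9,10}:10
  |U|=9: {0,2,3,4,6,7,8,9,10}:30  {0,3,4,5,6,7,8,9,10}:15  {2,3,4,5,6,7,8,9,10}:60
  start at 0(q): 60
  start at 1(p): 105
sum over floor = 165

165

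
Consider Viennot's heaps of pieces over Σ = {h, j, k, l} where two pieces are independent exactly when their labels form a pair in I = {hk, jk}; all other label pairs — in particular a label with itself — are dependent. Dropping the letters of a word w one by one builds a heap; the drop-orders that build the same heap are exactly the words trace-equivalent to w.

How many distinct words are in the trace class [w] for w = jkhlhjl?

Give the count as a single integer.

3

piece 0:j — minimal
piece 1:k — minimal
piece 2:h rests on {0:j}
piece 3:l rests on {1:k, 2:h}
piece 4:h rests on {3:l}
piece 5:j rests on {4:h}
piece 6:l rests on {5:j}
minimal pieces: {0:j, 1:k}
ways to finish when only these pieces remain (= sum over removing one remaining piece with nothing left below it):
  1 left: {6}→1
  2 left: {5,6}→1
  3 left: {4,5,6}→1
  4 left: {3,4,5,6}→1
  5 left: {1,3,4,5,6}→1  {2,3,4,5,6}→1
  placing 0:j first → 2 extensions
  placing 1:k first → 1 extensions
total linear extensions = 3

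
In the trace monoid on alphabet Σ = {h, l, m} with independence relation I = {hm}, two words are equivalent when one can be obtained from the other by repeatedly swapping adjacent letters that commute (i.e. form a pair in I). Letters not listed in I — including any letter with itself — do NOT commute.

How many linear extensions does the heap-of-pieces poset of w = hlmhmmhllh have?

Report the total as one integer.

10

#0=h has no predecessor
#1=l depends on [0:h]
#2=m depends on [1:l]
#3=h depends on [1:l]
#4=m depends on [2:m]
#5=m depends on [4:m]
#6=h depends on [3:h]
#7=l depends on [5:m, 6:h]
#8=l depends on [7:l]
#9=h depends on [8:l]
sources: [0:h]
N(rest) = Σ N(rest − s) over sources s of rest; N(one piece) = 1:
  size 1 → [9]=1
  size 2 → [8,9]=1
  size 3 → [7,8,9]=1
  size 4 → [5,7,8,9]=1  [6,7,8,9]=1
  size 5 → [3,6,7,8,9]=1  [4,5,7,8,9]=1  [5,6,7,8,9]=2
  size 6 → [2,4,5,7,8,9]=1  [3,5,6,7,8,9]=3  [4,5,6,7,8,9]=3
  size 7 → [2,4,5,6,7,8,9]=4  [3,4,5,6,7,8,9]=6
  size 8 → [2,3,4,5,6,7,8,9]=10
  first=0(h) contributes 10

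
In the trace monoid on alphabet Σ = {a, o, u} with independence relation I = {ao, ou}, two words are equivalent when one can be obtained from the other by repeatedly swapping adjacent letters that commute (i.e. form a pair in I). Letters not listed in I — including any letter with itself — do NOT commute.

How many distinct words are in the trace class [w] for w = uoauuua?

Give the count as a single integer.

7

piece 0:u — minimal
piece 1:o — minimal
piece 2:a rests on {0:u}
piece 3:u rests on {2:a}
piece 4:u rests on {3:u}
piece 5:u rests on {4:u}
piece 6:a rests on {5:u}
minimal pieces: {0:u, 1:o}
ways to finish when only these pieces remain (= sum over removing one remaining piece with nothing left below it):
  1 left: {1}→1  {6}→1
  2 left: {1,6}→2  {5,6}→1
  3 left: {1,5,6}→3  {4,5,6}→1
  4 left: {1,4,5,6}→4  {3,4,5,6}→1
  5 left: {1,3,4,5,6}→5  {2,3,4,5,6}→1
  placing 0:u first → 6 extensions
  placing 1:o first → 1 extensions
total linear extensions = 7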